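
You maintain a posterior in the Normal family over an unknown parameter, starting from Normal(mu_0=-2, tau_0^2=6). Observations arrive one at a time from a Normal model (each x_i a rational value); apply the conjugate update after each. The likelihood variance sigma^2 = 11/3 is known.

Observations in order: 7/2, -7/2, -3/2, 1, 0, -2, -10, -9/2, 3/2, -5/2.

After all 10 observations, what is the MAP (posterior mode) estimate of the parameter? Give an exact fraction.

-346/191

obs 1: x=7/2 → posterior Normal(41/29, 66/29)
obs 2: x=-7/2 → posterior Normal(-22/47, 66/47)
obs 3: x=-3/2 → posterior Normal(-49/65, 66/65)
obs 4: x=1 → posterior Normal(-31/83, 66/83)
obs 5: x=0 → posterior Normal(-31/101, 66/101)
obs 6: x=-2 → posterior Normal(-67/119, 66/119)
obs 7: x=-10 → posterior Normal(-247/137, 66/137)
obs 8: x=-9/2 → posterior Normal(-328/155, 66/155)
obs 9: x=3/2 → posterior Normal(-301/173, 66/173)
obs 10: x=-5/2 → posterior Normal(-346/191, 66/191)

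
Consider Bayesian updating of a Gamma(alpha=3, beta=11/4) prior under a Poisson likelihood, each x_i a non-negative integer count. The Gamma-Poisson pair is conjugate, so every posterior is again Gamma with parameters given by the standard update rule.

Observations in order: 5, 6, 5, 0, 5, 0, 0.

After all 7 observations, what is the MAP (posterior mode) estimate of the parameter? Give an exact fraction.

92/39

obs 1: x=5 → posterior Gamma(8, 15/4)
obs 2: x=6 → posterior Gamma(14, 19/4)
obs 3: x=5 → posterior Gamma(19, 23/4)
obs 4: x=0 → posterior Gamma(19, 27/4)
obs 5: x=5 → posterior Gamma(24, 31/4)
obs 6: x=0 → posterior Gamma(24, 35/4)
obs 7: x=0 → posterior Gamma(24, 39/4)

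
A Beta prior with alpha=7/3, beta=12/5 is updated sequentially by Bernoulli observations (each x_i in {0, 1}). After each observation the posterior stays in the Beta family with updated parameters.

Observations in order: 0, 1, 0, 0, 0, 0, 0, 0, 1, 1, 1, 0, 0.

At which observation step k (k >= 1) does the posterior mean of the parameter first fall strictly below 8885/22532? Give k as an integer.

k = 4

obs 1: x=0 → posterior Beta(7/3, 17/5)
obs 2: x=1 → posterior Beta(10/3, 17/5)
obs 3: x=0 → posterior Beta(10/3, 22/5)
obs 4: x=0 → posterior Beta(10/3, 27/5)
obs 5: x=0 → posterior Beta(10/3, 32/5)
obs 6: x=0 → posterior Beta(10/3, 37/5)
obs 7: x=0 → posterior Beta(10/3, 42/5)
obs 8: x=0 → posterior Beta(10/3, 47/5)
obs 9: x=1 → posterior Beta(13/3, 47/5)
obs 10: x=1 → posterior Beta(16/3, 47/5)
obs 11: x=1 → posterior Beta(19/3, 47/5)
obs 12: x=0 → posterior Beta(19/3, 52/5)
obs 13: x=0 → posterior Beta(19/3, 57/5)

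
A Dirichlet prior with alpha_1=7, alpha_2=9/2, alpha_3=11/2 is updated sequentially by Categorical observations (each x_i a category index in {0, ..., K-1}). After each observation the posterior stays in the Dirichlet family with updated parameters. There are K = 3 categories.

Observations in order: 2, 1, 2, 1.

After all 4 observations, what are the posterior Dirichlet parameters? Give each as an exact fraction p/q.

alpha_1=7, alpha_2=13/2, alpha_3=15/2

obs 1: x=2 → posterior Dirichlet(7, 9/2, 13/2)
obs 2: x=1 → posterior Dirichlet(7, 11/2, 13/2)
obs 3: x=2 → posterior Dirichlet(7, 11/2, 15/2)
obs 4: x=1 → posterior Dirichlet(7, 13/2, 15/2)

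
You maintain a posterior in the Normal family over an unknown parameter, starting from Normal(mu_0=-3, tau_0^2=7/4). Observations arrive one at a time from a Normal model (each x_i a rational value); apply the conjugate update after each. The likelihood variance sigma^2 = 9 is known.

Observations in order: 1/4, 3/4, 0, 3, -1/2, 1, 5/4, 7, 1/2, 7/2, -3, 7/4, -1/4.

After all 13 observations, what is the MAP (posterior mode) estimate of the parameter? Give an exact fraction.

obs 1: x=1/4 → posterior Normal(-425/172, 63/43)
obs 2: x=3/4 → posterior Normal(-101/50, 63/50)
obs 3: x=0 → posterior Normal(-101/57, 21/19)
obs 4: x=3 → posterior Normal(-5/4, 63/64)
obs 5: x=-1/2 → posterior Normal(-167/142, 63/71)
obs 6: x=1 → posterior Normal(-51/52, 21/26)
obs 7: x=5/4 → posterior Normal(-271/340, 63/85)
obs 8: x=7 → posterior Normal(-75/368, 63/92)
obs 9: x=1/2 → posterior Normal(-61/396, 7/11)
obs 10: x=7/2 → posterior Normal(37/424, 63/106)
obs 11: x=-3 → posterior Normal(-47/452, 63/113)
obs 12: x=7/4 → posterior Normal(1/240, 21/40)
obs 13: x=-1/4 → posterior Normal(-5/508, 63/127)

-5/508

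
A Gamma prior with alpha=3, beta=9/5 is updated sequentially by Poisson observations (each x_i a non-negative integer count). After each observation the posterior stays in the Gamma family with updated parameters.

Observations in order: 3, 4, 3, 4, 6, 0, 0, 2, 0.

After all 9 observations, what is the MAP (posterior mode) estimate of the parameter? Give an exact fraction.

20/9

obs 1: x=3 → posterior Gamma(6, 14/5)
obs 2: x=4 → posterior Gamma(10, 19/5)
obs 3: x=3 → posterior Gamma(13, 24/5)
obs 4: x=4 → posterior Gamma(17, 29/5)
obs 5: x=6 → posterior Gamma(23, 34/5)
obs 6: x=0 → posterior Gamma(23, 39/5)
obs 7: x=0 → posterior Gamma(23, 44/5)
obs 8: x=2 → posterior Gamma(25, 49/5)
obs 9: x=0 → posterior Gamma(25, 54/5)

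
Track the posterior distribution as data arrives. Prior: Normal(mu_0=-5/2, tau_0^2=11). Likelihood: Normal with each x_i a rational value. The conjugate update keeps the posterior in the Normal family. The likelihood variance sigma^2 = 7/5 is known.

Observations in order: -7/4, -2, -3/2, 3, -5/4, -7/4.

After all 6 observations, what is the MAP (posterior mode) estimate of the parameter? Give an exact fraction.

-1225/1348

obs 1: x=-7/4 → posterior Normal(-455/248, 77/62)
obs 2: x=-2 → posterior Normal(-895/468, 77/117)
obs 3: x=-3/2 → posterior Normal(-1225/688, 77/172)
obs 4: x=3 → posterior Normal(-565/908, 77/227)
obs 5: x=-5/4 → posterior Normal(-35/47, 77/282)
obs 6: x=-7/4 → posterior Normal(-1225/1348, 77/337)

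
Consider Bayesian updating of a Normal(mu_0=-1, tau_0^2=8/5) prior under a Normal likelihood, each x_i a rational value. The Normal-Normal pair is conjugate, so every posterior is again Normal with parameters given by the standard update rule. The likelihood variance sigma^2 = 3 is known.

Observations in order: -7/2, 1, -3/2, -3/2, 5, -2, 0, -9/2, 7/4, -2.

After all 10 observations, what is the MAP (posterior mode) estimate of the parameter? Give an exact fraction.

obs 1: x=-7/2 → posterior Normal(-43/23, 24/23)
obs 2: x=1 → posterior Normal(-35/31, 24/31)
obs 3: x=-3/2 → posterior Normal(-47/39, 8/13)
obs 4: x=-3/2 → posterior Normal(-59/47, 24/47)
obs 5: x=5 → posterior Normal(-19/55, 24/55)
obs 6: x=-2 → posterior Normal(-5/9, 8/21)
obs 7: x=0 → posterior Normal(-35/71, 24/71)
obs 8: x=-9/2 → posterior Normal(-71/79, 24/79)
obs 9: x=7/4 → posterior Normal(-19/29, 8/29)
obs 10: x=-2 → posterior Normal(-73/95, 24/95)

-73/95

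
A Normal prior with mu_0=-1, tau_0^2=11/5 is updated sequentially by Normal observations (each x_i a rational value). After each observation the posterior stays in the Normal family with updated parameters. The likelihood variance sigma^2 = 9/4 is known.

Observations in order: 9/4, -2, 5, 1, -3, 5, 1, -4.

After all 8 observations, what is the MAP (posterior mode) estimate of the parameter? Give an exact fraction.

186/397

obs 1: x=9/4 → posterior Normal(54/89, 99/89)
obs 2: x=-2 → posterior Normal(-34/133, 99/133)
obs 3: x=5 → posterior Normal(62/59, 33/59)
obs 4: x=1 → posterior Normal(230/221, 99/221)
obs 5: x=-3 → posterior Normal(98/265, 99/265)
obs 6: x=5 → posterior Normal(106/103, 33/103)
obs 7: x=1 → posterior Normal(362/353, 99/353)
obs 8: x=-4 → posterior Normal(186/397, 99/397)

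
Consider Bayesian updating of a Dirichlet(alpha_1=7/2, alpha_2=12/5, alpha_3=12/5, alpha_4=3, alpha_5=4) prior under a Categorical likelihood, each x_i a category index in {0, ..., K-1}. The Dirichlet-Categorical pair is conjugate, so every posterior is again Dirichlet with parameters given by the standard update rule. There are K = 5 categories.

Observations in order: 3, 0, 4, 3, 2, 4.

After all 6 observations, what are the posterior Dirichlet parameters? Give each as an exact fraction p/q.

obs 1: x=3 → posterior Dirichlet(7/2, 12/5, 12/5, 4, 4)
obs 2: x=0 → posterior Dirichlet(9/2, 12/5, 12/5, 4, 4)
obs 3: x=4 → posterior Dirichlet(9/2, 12/5, 12/5, 4, 5)
obs 4: x=3 → posterior Dirichlet(9/2, 12/5, 12/5, 5, 5)
obs 5: x=2 → posterior Dirichlet(9/2, 12/5, 17/5, 5, 5)
obs 6: x=4 → posterior Dirichlet(9/2, 12/5, 17/5, 5, 6)

alpha_1=9/2, alpha_2=12/5, alpha_3=17/5, alpha_4=5, alpha_5=6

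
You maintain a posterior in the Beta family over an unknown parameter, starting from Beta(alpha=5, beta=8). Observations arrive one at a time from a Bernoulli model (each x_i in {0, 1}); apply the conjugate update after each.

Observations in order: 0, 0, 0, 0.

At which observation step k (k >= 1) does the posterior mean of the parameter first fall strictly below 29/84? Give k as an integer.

k = 2

obs 1: x=0 → posterior Beta(5, 9)
obs 2: x=0 → posterior Beta(5, 10)
obs 3: x=0 → posterior Beta(5, 11)
obs 4: x=0 → posterior Beta(5, 12)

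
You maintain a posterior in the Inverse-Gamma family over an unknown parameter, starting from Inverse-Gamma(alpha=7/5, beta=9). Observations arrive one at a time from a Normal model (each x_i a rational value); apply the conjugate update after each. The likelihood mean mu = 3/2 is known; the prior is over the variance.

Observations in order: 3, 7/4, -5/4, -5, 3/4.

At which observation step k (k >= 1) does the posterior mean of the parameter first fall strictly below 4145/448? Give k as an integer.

obs 1: x=3 → posterior Inverse-Gamma(19/10, 81/8)
obs 2: x=7/4 → posterior Inverse-Gamma(12/5, 325/32)
obs 3: x=-5/4 → posterior Inverse-Gamma(29/10, 223/16)
obs 4: x=-5 → posterior Inverse-Gamma(17/5, 561/16)
obs 5: x=3/4 → posterior Inverse-Gamma(39/10, 1131/32)

k = 2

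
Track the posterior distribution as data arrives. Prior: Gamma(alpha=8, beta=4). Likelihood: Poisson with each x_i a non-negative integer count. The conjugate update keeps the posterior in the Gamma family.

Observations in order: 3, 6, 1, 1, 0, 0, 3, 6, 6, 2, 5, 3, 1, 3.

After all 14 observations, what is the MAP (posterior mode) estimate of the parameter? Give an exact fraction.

obs 1: x=3 → posterior Gamma(11, 5)
obs 2: x=6 → posterior Gamma(17, 6)
obs 3: x=1 → posterior Gamma(18, 7)
obs 4: x=1 → posterior Gamma(19, 8)
obs 5: x=0 → posterior Gamma(19, 9)
obs 6: x=0 → posterior Gamma(19, 10)
obs 7: x=3 → posterior Gamma(22, 11)
obs 8: x=6 → posterior Gamma(28, 12)
obs 9: x=6 → posterior Gamma(34, 13)
obs 10: x=2 → posterior Gamma(36, 14)
obs 11: x=5 → posterior Gamma(41, 15)
obs 12: x=3 → posterior Gamma(44, 16)
obs 13: x=1 → posterior Gamma(45, 17)
obs 14: x=3 → posterior Gamma(48, 18)

47/18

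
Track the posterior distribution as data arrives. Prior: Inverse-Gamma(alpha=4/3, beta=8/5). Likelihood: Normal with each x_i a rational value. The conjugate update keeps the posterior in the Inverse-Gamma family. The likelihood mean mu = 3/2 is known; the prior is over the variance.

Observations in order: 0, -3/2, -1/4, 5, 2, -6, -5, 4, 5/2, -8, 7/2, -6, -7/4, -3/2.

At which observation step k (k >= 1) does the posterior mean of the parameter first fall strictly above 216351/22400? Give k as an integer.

obs 1: x=0 → posterior Inverse-Gamma(11/6, 109/40)
obs 2: x=-3/2 → posterior Inverse-Gamma(7/3, 289/40)
obs 3: x=-1/4 → posterior Inverse-Gamma(17/6, 1401/160)
obs 4: x=5 → posterior Inverse-Gamma(10/3, 2381/160)
obs 5: x=2 → posterior Inverse-Gamma(23/6, 2401/160)
obs 6: x=-6 → posterior Inverse-Gamma(13/3, 6901/160)
obs 7: x=-5 → posterior Inverse-Gamma(29/6, 10281/160)
obs 8: x=4 → posterior Inverse-Gamma(16/3, 10781/160)
obs 9: x=5/2 → posterior Inverse-Gamma(35/6, 10861/160)
obs 10: x=-8 → posterior Inverse-Gamma(19/3, 18081/160)
obs 11: x=7/2 → posterior Inverse-Gamma(41/6, 18401/160)
obs 12: x=-6 → posterior Inverse-Gamma(22/3, 22901/160)
obs 13: x=-7/4 → posterior Inverse-Gamma(47/6, 11873/80)
obs 14: x=-3/2 → posterior Inverse-Gamma(25/3, 12233/80)

k = 6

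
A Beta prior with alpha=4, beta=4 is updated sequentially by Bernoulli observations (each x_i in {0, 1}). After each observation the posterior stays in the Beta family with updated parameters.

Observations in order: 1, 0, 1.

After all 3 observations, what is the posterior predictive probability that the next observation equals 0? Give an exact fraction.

5/11

obs 1: x=1 → posterior Beta(5, 4)
obs 2: x=0 → posterior Beta(5, 5)
obs 3: x=1 → posterior Beta(6, 5)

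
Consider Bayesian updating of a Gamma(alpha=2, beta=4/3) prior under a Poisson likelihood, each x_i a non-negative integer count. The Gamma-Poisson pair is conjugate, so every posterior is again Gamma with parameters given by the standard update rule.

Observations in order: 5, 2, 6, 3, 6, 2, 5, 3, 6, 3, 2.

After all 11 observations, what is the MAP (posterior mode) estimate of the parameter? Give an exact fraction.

obs 1: x=5 → posterior Gamma(7, 7/3)
obs 2: x=2 → posterior Gamma(9, 10/3)
obs 3: x=6 → posterior Gamma(15, 13/3)
obs 4: x=3 → posterior Gamma(18, 16/3)
obs 5: x=6 → posterior Gamma(24, 19/3)
obs 6: x=2 → posterior Gamma(26, 22/3)
obs 7: x=5 → posterior Gamma(31, 25/3)
obs 8: x=3 → posterior Gamma(34, 28/3)
obs 9: x=6 → posterior Gamma(40, 31/3)
obs 10: x=3 → posterior Gamma(43, 34/3)
obs 11: x=2 → posterior Gamma(45, 37/3)

132/37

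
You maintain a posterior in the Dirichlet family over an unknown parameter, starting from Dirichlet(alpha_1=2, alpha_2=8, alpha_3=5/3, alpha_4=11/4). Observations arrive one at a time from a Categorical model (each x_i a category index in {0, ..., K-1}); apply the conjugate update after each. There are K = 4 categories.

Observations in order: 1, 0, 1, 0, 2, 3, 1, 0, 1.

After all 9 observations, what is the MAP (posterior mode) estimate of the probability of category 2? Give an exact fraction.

20/233

obs 1: x=1 → posterior Dirichlet(2, 9, 5/3, 11/4)
obs 2: x=0 → posterior Dirichlet(3, 9, 5/3, 11/4)
obs 3: x=1 → posterior Dirichlet(3, 10, 5/3, 11/4)
obs 4: x=0 → posterior Dirichlet(4, 10, 5/3, 11/4)
obs 5: x=2 → posterior Dirichlet(4, 10, 8/3, 11/4)
obs 6: x=3 → posterior Dirichlet(4, 10, 8/3, 15/4)
obs 7: x=1 → posterior Dirichlet(4, 11, 8/3, 15/4)
obs 8: x=0 → posterior Dirichlet(5, 11, 8/3, 15/4)
obs 9: x=1 → posterior Dirichlet(5, 12, 8/3, 15/4)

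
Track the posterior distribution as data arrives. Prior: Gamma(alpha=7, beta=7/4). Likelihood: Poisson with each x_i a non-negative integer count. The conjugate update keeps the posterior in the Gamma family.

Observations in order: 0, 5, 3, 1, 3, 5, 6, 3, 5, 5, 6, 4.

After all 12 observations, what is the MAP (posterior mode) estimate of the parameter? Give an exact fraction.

obs 1: x=0 → posterior Gamma(7, 11/4)
obs 2: x=5 → posterior Gamma(12, 15/4)
obs 3: x=3 → posterior Gamma(15, 19/4)
obs 4: x=1 → posterior Gamma(16, 23/4)
obs 5: x=3 → posterior Gamma(19, 27/4)
obs 6: x=5 → posterior Gamma(24, 31/4)
obs 7: x=6 → posterior Gamma(30, 35/4)
obs 8: x=3 → posterior Gamma(33, 39/4)
obs 9: x=5 → posterior Gamma(38, 43/4)
obs 10: x=5 → posterior Gamma(43, 47/4)
obs 11: x=6 → posterior Gamma(49, 51/4)
obs 12: x=4 → posterior Gamma(53, 55/4)

208/55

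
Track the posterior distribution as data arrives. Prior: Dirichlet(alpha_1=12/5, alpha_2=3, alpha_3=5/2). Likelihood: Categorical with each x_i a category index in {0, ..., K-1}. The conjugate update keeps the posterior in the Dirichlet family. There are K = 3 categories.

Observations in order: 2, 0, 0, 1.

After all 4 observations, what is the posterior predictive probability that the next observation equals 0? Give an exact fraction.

44/119

obs 1: x=2 → posterior Dirichlet(12/5, 3, 7/2)
obs 2: x=0 → posterior Dirichlet(17/5, 3, 7/2)
obs 3: x=0 → posterior Dirichlet(22/5, 3, 7/2)
obs 4: x=1 → posterior Dirichlet(22/5, 4, 7/2)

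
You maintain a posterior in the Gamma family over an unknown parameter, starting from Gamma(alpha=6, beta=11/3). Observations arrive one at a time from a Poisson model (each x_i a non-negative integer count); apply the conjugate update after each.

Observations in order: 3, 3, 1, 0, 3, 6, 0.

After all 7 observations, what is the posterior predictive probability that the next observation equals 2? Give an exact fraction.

obs 1: x=3 → posterior Gamma(9, 14/3)
obs 2: x=3 → posterior Gamma(12, 17/3)
obs 3: x=1 → posterior Gamma(13, 20/3)
obs 4: x=0 → posterior Gamma(13, 23/3)
obs 5: x=3 → posterior Gamma(16, 26/3)
obs 6: x=6 → posterior Gamma(22, 29/3)
obs 7: x=0 → posterior Gamma(22, 32/3)

2955714986720950627540985035408539648/11419131242070580387175083160400390625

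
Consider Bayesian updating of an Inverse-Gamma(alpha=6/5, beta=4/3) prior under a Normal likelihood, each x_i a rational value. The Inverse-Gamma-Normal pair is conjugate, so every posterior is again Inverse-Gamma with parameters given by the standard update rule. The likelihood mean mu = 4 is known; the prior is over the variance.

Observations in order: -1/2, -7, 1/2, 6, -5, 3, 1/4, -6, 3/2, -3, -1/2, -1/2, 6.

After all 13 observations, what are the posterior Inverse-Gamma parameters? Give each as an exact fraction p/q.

alpha=77/10, beta=21887/96

obs 1: x=-1/2 → posterior Inverse-Gamma(17/10, 275/24)
obs 2: x=-7 → posterior Inverse-Gamma(11/5, 1727/24)
obs 3: x=1/2 → posterior Inverse-Gamma(27/10, 937/12)
obs 4: x=6 → posterior Inverse-Gamma(16/5, 961/12)
obs 5: x=-5 → posterior Inverse-Gamma(37/10, 1447/12)
obs 6: x=3 → posterior Inverse-Gamma(21/5, 1453/12)
obs 7: x=1/4 → posterior Inverse-Gamma(47/10, 12299/96)
obs 8: x=-6 → posterior Inverse-Gamma(26/5, 17099/96)
obs 9: x=3/2 → posterior Inverse-Gamma(57/10, 17399/96)
obs 10: x=-3 → posterior Inverse-Gamma(31/5, 19751/96)
obs 11: x=-1/2 → posterior Inverse-Gamma(67/10, 20723/96)
obs 12: x=-1/2 → posterior Inverse-Gamma(36/5, 21695/96)
obs 13: x=6 → posterior Inverse-Gamma(77/10, 21887/96)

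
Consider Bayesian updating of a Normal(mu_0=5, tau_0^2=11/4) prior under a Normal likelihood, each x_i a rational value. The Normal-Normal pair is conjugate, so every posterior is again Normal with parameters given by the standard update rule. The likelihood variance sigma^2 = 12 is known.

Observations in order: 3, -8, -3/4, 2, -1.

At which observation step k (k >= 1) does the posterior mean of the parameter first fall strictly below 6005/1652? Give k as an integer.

obs 1: x=3 → posterior Normal(273/59, 132/59)
obs 2: x=-8 → posterior Normal(37/14, 66/35)
obs 3: x=-3/4 → posterior Normal(707/324, 44/27)
obs 4: x=2 → posterior Normal(795/368, 33/23)
obs 5: x=-1 → posterior Normal(751/412, 132/103)

k = 2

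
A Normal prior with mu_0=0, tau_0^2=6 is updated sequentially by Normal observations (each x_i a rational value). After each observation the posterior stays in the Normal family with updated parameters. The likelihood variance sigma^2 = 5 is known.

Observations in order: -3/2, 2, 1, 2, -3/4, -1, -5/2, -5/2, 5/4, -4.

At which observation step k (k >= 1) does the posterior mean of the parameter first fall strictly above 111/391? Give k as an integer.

k = 3

obs 1: x=-3/2 → posterior Normal(-9/11, 30/11)
obs 2: x=2 → posterior Normal(3/17, 30/17)
obs 3: x=1 → posterior Normal(9/23, 30/23)
obs 4: x=2 → posterior Normal(21/29, 30/29)
obs 5: x=-3/4 → posterior Normal(33/70, 6/7)
obs 6: x=-1 → posterior Normal(21/82, 30/41)
obs 7: x=-5/2 → posterior Normal(-9/94, 30/47)
obs 8: x=-5/2 → posterior Normal(-39/106, 30/53)
obs 9: x=5/4 → posterior Normal(-12/59, 30/59)
obs 10: x=-4 → posterior Normal(-36/65, 6/13)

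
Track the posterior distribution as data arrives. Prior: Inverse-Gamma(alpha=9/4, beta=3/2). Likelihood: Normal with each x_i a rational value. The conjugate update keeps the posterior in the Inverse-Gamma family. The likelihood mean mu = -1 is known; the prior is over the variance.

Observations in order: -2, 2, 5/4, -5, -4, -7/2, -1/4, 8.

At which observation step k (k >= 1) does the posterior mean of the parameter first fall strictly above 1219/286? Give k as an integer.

k = 4

obs 1: x=-2 → posterior Inverse-Gamma(11/4, 2)
obs 2: x=2 → posterior Inverse-Gamma(13/4, 13/2)
obs 3: x=5/4 → posterior Inverse-Gamma(15/4, 289/32)
obs 4: x=-5 → posterior Inverse-Gamma(17/4, 545/32)
obs 5: x=-4 → posterior Inverse-Gamma(19/4, 689/32)
obs 6: x=-7/2 → posterior Inverse-Gamma(21/4, 789/32)
obs 7: x=-1/4 → posterior Inverse-Gamma(23/4, 399/16)
obs 8: x=8 → posterior Inverse-Gamma(25/4, 1047/16)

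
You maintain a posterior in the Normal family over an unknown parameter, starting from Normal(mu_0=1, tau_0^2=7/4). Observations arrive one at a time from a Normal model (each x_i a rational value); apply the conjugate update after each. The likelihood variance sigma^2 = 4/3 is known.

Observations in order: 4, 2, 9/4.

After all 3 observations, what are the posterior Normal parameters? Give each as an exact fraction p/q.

mu_0=757/316, tau_0^2=28/79

obs 1: x=4 → posterior Normal(100/37, 28/37)
obs 2: x=2 → posterior Normal(71/29, 14/29)
obs 3: x=9/4 → posterior Normal(757/316, 28/79)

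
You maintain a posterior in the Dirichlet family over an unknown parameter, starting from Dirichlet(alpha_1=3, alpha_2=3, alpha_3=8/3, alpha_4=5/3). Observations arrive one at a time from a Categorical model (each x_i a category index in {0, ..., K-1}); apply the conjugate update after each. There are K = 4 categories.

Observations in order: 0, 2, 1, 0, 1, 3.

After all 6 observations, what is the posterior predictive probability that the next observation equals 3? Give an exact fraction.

obs 1: x=0 → posterior Dirichlet(4, 3, 8/3, 5/3)
obs 2: x=2 → posterior Dirichlet(4, 3, 11/3, 5/3)
obs 3: x=1 → posterior Dirichlet(4, 4, 11/3, 5/3)
obs 4: x=0 → posterior Dirichlet(5, 4, 11/3, 5/3)
obs 5: x=1 → posterior Dirichlet(5, 5, 11/3, 5/3)
obs 6: x=3 → posterior Dirichlet(5, 5, 11/3, 8/3)

8/49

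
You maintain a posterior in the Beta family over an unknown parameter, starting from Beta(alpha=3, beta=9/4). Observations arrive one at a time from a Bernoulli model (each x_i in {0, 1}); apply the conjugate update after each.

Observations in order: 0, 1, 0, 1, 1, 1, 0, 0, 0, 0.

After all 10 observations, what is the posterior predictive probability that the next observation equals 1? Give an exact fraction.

28/61

obs 1: x=0 → posterior Beta(3, 13/4)
obs 2: x=1 → posterior Beta(4, 13/4)
obs 3: x=0 → posterior Beta(4, 17/4)
obs 4: x=1 → posterior Beta(5, 17/4)
obs 5: x=1 → posterior Beta(6, 17/4)
obs 6: x=1 → posterior Beta(7, 17/4)
obs 7: x=0 → posterior Beta(7, 21/4)
obs 8: x=0 → posterior Beta(7, 25/4)
obs 9: x=0 → posterior Beta(7, 29/4)
obs 10: x=0 → posterior Beta(7, 33/4)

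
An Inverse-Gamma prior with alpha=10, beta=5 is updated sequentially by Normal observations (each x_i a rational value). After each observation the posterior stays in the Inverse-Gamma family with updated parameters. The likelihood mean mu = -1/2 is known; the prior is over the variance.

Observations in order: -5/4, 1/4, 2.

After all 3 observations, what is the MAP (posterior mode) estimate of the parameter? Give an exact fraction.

obs 1: x=-5/4 → posterior Inverse-Gamma(21/2, 169/32)
obs 2: x=1/4 → posterior Inverse-Gamma(11, 89/16)
obs 3: x=2 → posterior Inverse-Gamma(23/2, 139/16)

139/200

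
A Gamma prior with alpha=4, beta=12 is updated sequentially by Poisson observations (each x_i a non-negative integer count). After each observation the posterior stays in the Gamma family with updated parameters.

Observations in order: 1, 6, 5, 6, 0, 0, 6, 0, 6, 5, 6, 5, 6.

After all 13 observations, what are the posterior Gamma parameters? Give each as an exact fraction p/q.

obs 1: x=1 → posterior Gamma(5, 13)
obs 2: x=6 → posterior Gamma(11, 14)
obs 3: x=5 → posterior Gamma(16, 15)
obs 4: x=6 → posterior Gamma(22, 16)
obs 5: x=0 → posterior Gamma(22, 17)
obs 6: x=0 → posterior Gamma(22, 18)
obs 7: x=6 → posterior Gamma(28, 19)
obs 8: x=0 → posterior Gamma(28, 20)
obs 9: x=6 → posterior Gamma(34, 21)
obs 10: x=5 → posterior Gamma(39, 22)
obs 11: x=6 → posterior Gamma(45, 23)
obs 12: x=5 → posterior Gamma(50, 24)
obs 13: x=6 → posterior Gamma(56, 25)

alpha=56, beta=25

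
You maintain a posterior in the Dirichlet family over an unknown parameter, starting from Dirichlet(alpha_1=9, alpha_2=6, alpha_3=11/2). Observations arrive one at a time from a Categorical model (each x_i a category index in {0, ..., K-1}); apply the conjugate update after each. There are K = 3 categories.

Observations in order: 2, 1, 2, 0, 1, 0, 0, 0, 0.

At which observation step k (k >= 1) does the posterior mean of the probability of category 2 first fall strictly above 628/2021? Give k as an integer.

k = 3

obs 1: x=2 → posterior Dirichlet(9, 6, 13/2)
obs 2: x=1 → posterior Dirichlet(9, 7, 13/2)
obs 3: x=2 → posterior Dirichlet(9, 7, 15/2)
obs 4: x=0 → posterior Dirichlet(10, 7, 15/2)
obs 5: x=1 → posterior Dirichlet(10, 8, 15/2)
obs 6: x=0 → posterior Dirichlet(11, 8, 15/2)
obs 7: x=0 → posterior Dirichlet(12, 8, 15/2)
obs 8: x=0 → posterior Dirichlet(13, 8, 15/2)
obs 9: x=0 → posterior Dirichlet(14, 8, 15/2)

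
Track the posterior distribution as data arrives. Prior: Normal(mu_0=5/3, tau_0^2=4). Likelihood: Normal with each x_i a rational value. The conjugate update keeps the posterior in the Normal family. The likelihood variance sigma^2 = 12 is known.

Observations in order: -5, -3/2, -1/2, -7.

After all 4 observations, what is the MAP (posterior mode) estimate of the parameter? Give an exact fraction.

-9/7

obs 1: x=-5 → posterior Normal(0, 3)
obs 2: x=-3/2 → posterior Normal(-3/10, 12/5)
obs 3: x=-1/2 → posterior Normal(-1/3, 2)
obs 4: x=-7 → posterior Normal(-9/7, 12/7)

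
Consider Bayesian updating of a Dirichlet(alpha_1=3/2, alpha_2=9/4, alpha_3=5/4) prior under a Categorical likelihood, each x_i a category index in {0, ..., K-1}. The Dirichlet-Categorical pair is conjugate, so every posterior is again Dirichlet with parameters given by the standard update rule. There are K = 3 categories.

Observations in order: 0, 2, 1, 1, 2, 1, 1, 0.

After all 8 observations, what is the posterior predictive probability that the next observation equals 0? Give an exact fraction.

obs 1: x=0 → posterior Dirichlet(5/2, 9/4, 5/4)
obs 2: x=2 → posterior Dirichlet(5/2, 9/4, 9/4)
obs 3: x=1 → posterior Dirichlet(5/2, 13/4, 9/4)
obs 4: x=1 → posterior Dirichlet(5/2, 17/4, 9/4)
obs 5: x=2 → posterior Dirichlet(5/2, 17/4, 13/4)
obs 6: x=1 → posterior Dirichlet(5/2, 21/4, 13/4)
obs 7: x=1 → posterior Dirichlet(5/2, 25/4, 13/4)
obs 8: x=0 → posterior Dirichlet(7/2, 25/4, 13/4)

7/26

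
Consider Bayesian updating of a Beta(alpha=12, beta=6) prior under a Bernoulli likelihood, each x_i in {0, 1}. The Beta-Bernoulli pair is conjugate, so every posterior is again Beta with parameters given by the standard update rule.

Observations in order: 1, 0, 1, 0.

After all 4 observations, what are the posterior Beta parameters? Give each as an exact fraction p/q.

alpha=14, beta=8

obs 1: x=1 → posterior Beta(13, 6)
obs 2: x=0 → posterior Beta(13, 7)
obs 3: x=1 → posterior Beta(14, 7)
obs 4: x=0 → posterior Beta(14, 8)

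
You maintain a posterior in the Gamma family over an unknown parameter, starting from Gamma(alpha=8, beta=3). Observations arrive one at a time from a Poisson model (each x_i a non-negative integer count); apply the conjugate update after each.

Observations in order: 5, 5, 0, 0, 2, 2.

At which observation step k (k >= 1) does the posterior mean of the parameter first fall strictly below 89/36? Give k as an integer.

k = 6

obs 1: x=5 → posterior Gamma(13, 4)
obs 2: x=5 → posterior Gamma(18, 5)
obs 3: x=0 → posterior Gamma(18, 6)
obs 4: x=0 → posterior Gamma(18, 7)
obs 5: x=2 → posterior Gamma(20, 8)
obs 6: x=2 → posterior Gamma(22, 9)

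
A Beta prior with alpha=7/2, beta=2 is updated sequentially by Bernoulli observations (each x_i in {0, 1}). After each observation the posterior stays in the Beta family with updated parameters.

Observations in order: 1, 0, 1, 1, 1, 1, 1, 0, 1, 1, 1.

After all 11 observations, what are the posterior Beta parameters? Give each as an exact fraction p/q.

obs 1: x=1 → posterior Beta(9/2, 2)
obs 2: x=0 → posterior Beta(9/2, 3)
obs 3: x=1 → posterior Beta(11/2, 3)
obs 4: x=1 → posterior Beta(13/2, 3)
obs 5: x=1 → posterior Beta(15/2, 3)
obs 6: x=1 → posterior Beta(17/2, 3)
obs 7: x=1 → posterior Beta(19/2, 3)
obs 8: x=0 → posterior Beta(19/2, 4)
obs 9: x=1 → posterior Beta(21/2, 4)
obs 10: x=1 → posterior Beta(23/2, 4)
obs 11: x=1 → posterior Beta(25/2, 4)

alpha=25/2, beta=4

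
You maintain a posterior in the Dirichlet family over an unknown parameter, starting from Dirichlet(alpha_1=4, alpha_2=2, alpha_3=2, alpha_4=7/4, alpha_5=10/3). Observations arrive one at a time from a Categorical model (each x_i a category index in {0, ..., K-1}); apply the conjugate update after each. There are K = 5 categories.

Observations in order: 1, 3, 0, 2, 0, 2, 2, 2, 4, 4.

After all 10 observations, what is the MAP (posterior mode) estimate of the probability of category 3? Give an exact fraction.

3/31

obs 1: x=1 → posterior Dirichlet(4, 3, 2, 7/4, 10/3)
obs 2: x=3 → posterior Dirichlet(4, 3, 2, 11/4, 10/3)
obs 3: x=0 → posterior Dirichlet(5, 3, 2, 11/4, 10/3)
obs 4: x=2 → posterior Dirichlet(5, 3, 3, 11/4, 10/3)
obs 5: x=0 → posterior Dirichlet(6, 3, 3, 11/4, 10/3)
obs 6: x=2 → posterior Dirichlet(6, 3, 4, 11/4, 10/3)
obs 7: x=2 → posterior Dirichlet(6, 3, 5, 11/4, 10/3)
obs 8: x=2 → posterior Dirichlet(6, 3, 6, 11/4, 10/3)
obs 9: x=4 → posterior Dirichlet(6, 3, 6, 11/4, 13/3)
obs 10: x=4 → posterior Dirichlet(6, 3, 6, 11/4, 16/3)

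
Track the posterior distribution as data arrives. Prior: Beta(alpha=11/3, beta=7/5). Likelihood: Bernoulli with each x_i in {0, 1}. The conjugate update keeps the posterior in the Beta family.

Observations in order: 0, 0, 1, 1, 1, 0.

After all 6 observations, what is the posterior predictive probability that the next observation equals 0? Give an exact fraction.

obs 1: x=0 → posterior Beta(11/3, 12/5)
obs 2: x=0 → posterior Beta(11/3, 17/5)
obs 3: x=1 → posterior Beta(14/3, 17/5)
obs 4: x=1 → posterior Beta(17/3, 17/5)
obs 5: x=1 → posterior Beta(20/3, 17/5)
obs 6: x=0 → posterior Beta(20/3, 22/5)

33/83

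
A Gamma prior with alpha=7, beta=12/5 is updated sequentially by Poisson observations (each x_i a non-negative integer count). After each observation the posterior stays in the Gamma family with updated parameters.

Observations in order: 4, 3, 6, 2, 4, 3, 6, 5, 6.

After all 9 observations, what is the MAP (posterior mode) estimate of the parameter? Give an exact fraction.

75/19

obs 1: x=4 → posterior Gamma(11, 17/5)
obs 2: x=3 → posterior Gamma(14, 22/5)
obs 3: x=6 → posterior Gamma(20, 27/5)
obs 4: x=2 → posterior Gamma(22, 32/5)
obs 5: x=4 → posterior Gamma(26, 37/5)
obs 6: x=3 → posterior Gamma(29, 42/5)
obs 7: x=6 → posterior Gamma(35, 47/5)
obs 8: x=5 → posterior Gamma(40, 52/5)
obs 9: x=6 → posterior Gamma(46, 57/5)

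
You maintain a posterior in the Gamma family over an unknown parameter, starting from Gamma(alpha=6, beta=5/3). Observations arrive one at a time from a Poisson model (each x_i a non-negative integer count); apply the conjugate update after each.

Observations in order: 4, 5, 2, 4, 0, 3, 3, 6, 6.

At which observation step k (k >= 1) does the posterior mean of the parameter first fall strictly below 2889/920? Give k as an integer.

obs 1: x=4 → posterior Gamma(10, 8/3)
obs 2: x=5 → posterior Gamma(15, 11/3)
obs 3: x=2 → posterior Gamma(17, 14/3)
obs 4: x=4 → posterior Gamma(21, 17/3)
obs 5: x=0 → posterior Gamma(21, 20/3)
obs 6: x=3 → posterior Gamma(24, 23/3)
obs 7: x=3 → posterior Gamma(27, 26/3)
obs 8: x=6 → posterior Gamma(33, 29/3)
obs 9: x=6 → posterior Gamma(39, 32/3)

k = 6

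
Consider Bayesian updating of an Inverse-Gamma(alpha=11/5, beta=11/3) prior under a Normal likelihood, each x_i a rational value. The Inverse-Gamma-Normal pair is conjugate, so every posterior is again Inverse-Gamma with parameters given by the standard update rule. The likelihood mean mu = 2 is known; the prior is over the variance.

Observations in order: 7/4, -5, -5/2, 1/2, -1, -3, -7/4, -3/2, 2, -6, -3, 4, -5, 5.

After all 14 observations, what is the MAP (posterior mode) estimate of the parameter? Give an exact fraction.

34825/2448

obs 1: x=7/4 → posterior Inverse-Gamma(27/10, 355/96)
obs 2: x=-5 → posterior Inverse-Gamma(16/5, 2707/96)
obs 3: x=-5/2 → posterior Inverse-Gamma(37/10, 3679/96)
obs 4: x=1/2 → posterior Inverse-Gamma(21/5, 3787/96)
obs 5: x=-1 → posterior Inverse-Gamma(47/10, 4219/96)
obs 6: x=-3 → posterior Inverse-Gamma(26/5, 5419/96)
obs 7: x=-7/4 → posterior Inverse-Gamma(57/10, 3047/48)
obs 8: x=-3/2 → posterior Inverse-Gamma(31/5, 3341/48)
obs 9: x=2 → posterior Inverse-Gamma(67/10, 3341/48)
obs 10: x=-6 → posterior Inverse-Gamma(36/5, 4877/48)
obs 11: x=-3 → posterior Inverse-Gamma(77/10, 5477/48)
obs 12: x=4 → posterior Inverse-Gamma(41/5, 5573/48)
obs 13: x=-5 → posterior Inverse-Gamma(87/10, 6749/48)
obs 14: x=5 → posterior Inverse-Gamma(46/5, 6965/48)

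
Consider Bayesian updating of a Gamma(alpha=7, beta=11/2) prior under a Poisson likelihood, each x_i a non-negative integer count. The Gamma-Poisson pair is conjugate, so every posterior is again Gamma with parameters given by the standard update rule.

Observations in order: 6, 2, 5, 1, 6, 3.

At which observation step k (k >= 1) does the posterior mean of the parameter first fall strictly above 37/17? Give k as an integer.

obs 1: x=6 → posterior Gamma(13, 13/2)
obs 2: x=2 → posterior Gamma(15, 15/2)
obs 3: x=5 → posterior Gamma(20, 17/2)
obs 4: x=1 → posterior Gamma(21, 19/2)
obs 5: x=6 → posterior Gamma(27, 21/2)
obs 6: x=3 → posterior Gamma(30, 23/2)

k = 3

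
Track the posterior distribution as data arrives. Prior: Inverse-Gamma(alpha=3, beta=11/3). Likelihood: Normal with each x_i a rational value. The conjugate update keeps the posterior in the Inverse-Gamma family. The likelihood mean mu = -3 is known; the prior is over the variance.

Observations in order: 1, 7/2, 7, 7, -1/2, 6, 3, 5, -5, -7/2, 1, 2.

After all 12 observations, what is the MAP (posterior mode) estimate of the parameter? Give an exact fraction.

5977/240

obs 1: x=1 → posterior Inverse-Gamma(7/2, 35/3)
obs 2: x=7/2 → posterior Inverse-Gamma(4, 787/24)
obs 3: x=7 → posterior Inverse-Gamma(9/2, 1987/24)
obs 4: x=7 → posterior Inverse-Gamma(5, 3187/24)
obs 5: x=-1/2 → posterior Inverse-Gamma(11/2, 1631/12)
obs 6: x=6 → posterior Inverse-Gamma(6, 2117/12)
obs 7: x=3 → posterior Inverse-Gamma(13/2, 2333/12)
obs 8: x=5 → posterior Inverse-Gamma(7, 2717/12)
obs 9: x=-5 → posterior Inverse-Gamma(15/2, 2741/12)
obs 10: x=-7/2 → posterior Inverse-Gamma(8, 5485/24)
obs 11: x=1 → posterior Inverse-Gamma(17/2, 5677/24)
obs 12: x=2 → posterior Inverse-Gamma(9, 5977/24)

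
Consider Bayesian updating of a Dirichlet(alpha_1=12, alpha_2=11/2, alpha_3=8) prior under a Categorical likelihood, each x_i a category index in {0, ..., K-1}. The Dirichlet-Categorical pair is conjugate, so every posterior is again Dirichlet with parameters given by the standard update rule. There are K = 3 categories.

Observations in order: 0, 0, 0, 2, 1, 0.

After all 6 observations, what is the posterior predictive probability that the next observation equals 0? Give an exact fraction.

obs 1: x=0 → posterior Dirichlet(13, 11/2, 8)
obs 2: x=0 → posterior Dirichlet(14, 11/2, 8)
obs 3: x=0 → posterior Dirichlet(15, 11/2, 8)
obs 4: x=2 → posterior Dirichlet(15, 11/2, 9)
obs 5: x=1 → posterior Dirichlet(15, 13/2, 9)
obs 6: x=0 → posterior Dirichlet(16, 13/2, 9)

32/63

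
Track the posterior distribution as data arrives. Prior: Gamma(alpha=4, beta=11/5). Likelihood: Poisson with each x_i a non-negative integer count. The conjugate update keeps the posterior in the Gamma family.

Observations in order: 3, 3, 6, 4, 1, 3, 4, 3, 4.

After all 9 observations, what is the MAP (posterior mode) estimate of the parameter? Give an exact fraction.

85/28

obs 1: x=3 → posterior Gamma(7, 16/5)
obs 2: x=3 → posterior Gamma(10, 21/5)
obs 3: x=6 → posterior Gamma(16, 26/5)
obs 4: x=4 → posterior Gamma(20, 31/5)
obs 5: x=1 → posterior Gamma(21, 36/5)
obs 6: x=3 → posterior Gamma(24, 41/5)
obs 7: x=4 → posterior Gamma(28, 46/5)
obs 8: x=3 → posterior Gamma(31, 51/5)
obs 9: x=4 → posterior Gamma(35, 56/5)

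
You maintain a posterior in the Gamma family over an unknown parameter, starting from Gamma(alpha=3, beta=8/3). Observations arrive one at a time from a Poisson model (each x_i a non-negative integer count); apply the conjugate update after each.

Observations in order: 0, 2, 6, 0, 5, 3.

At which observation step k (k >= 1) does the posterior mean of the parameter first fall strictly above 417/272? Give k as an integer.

obs 1: x=0 → posterior Gamma(3, 11/3)
obs 2: x=2 → posterior Gamma(5, 14/3)
obs 3: x=6 → posterior Gamma(11, 17/3)
obs 4: x=0 → posterior Gamma(11, 20/3)
obs 5: x=5 → posterior Gamma(16, 23/3)
obs 6: x=3 → posterior Gamma(19, 26/3)

k = 3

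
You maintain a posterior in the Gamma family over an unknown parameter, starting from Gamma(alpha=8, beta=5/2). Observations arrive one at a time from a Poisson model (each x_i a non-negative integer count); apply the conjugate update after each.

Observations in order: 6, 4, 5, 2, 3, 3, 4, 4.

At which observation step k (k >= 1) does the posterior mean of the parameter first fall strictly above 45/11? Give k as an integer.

obs 1: x=6 → posterior Gamma(14, 7/2)
obs 2: x=4 → posterior Gamma(18, 9/2)
obs 3: x=5 → posterior Gamma(23, 11/2)
obs 4: x=2 → posterior Gamma(25, 13/2)
obs 5: x=3 → posterior Gamma(28, 15/2)
obs 6: x=3 → posterior Gamma(31, 17/2)
obs 7: x=4 → posterior Gamma(35, 19/2)
obs 8: x=4 → posterior Gamma(39, 21/2)

k = 3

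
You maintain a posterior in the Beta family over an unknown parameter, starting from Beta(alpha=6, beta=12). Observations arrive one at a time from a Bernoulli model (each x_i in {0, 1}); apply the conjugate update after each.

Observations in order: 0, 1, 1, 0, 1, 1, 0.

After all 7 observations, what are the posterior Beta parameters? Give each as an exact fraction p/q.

alpha=10, beta=15

obs 1: x=0 → posterior Beta(6, 13)
obs 2: x=1 → posterior Beta(7, 13)
obs 3: x=1 → posterior Beta(8, 13)
obs 4: x=0 → posterior Beta(8, 14)
obs 5: x=1 → posterior Beta(9, 14)
obs 6: x=1 → posterior Beta(10, 14)
obs 7: x=0 → posterior Beta(10, 15)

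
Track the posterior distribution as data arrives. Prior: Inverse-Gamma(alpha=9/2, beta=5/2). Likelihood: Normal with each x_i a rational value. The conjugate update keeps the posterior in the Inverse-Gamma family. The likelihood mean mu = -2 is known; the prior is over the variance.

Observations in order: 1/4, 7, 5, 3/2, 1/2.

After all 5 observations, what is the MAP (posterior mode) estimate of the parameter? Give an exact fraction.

2537/256

obs 1: x=1/4 → posterior Inverse-Gamma(5, 161/32)
obs 2: x=7 → posterior Inverse-Gamma(11/2, 1457/32)
obs 3: x=5 → posterior Inverse-Gamma(6, 2241/32)
obs 4: x=3/2 → posterior Inverse-Gamma(13/2, 2437/32)
obs 5: x=1/2 → posterior Inverse-Gamma(7, 2537/32)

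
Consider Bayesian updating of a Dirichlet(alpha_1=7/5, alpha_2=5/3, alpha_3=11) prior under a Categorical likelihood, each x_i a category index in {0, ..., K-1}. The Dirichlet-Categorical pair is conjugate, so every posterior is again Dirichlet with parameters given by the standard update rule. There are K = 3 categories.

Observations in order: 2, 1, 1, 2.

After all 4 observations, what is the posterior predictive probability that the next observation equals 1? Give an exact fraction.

obs 1: x=2 → posterior Dirichlet(7/5, 5/3, 12)
obs 2: x=1 → posterior Dirichlet(7/5, 8/3, 12)
obs 3: x=1 → posterior Dirichlet(7/5, 11/3, 12)
obs 4: x=2 → posterior Dirichlet(7/5, 11/3, 13)

55/271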